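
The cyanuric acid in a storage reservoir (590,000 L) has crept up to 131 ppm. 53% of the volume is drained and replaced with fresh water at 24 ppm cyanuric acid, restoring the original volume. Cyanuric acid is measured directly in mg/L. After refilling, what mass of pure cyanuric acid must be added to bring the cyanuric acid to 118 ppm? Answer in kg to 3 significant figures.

25.8 kg

After draining 53% and refilling: 131 × 0.47 + 24 × 0.53 = 74.29 ppm.
Deficit to target: 118 − 74.29 = 43.71 mg/L.
Mass: 43.71 mg/L × 590,000 L = 25,790 g cyanuric acid.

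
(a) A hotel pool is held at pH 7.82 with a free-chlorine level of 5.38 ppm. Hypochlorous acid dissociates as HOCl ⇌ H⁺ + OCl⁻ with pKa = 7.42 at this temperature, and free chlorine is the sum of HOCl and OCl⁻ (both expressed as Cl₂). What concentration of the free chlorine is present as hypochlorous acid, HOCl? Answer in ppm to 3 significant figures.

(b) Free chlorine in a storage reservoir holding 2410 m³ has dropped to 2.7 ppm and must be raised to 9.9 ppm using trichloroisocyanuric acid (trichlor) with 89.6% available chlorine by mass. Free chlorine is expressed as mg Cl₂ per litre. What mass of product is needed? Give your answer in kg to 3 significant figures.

(a) [OCl⁻]/[HOCl] = 10^(pH − pKa) = 10^(7.82 − 7.42) = 10^0.40 = 2.512.
(a) Fraction as HOCl = 1 / (1 + 2.512) = 0.2847.
(a) HOCl = 0.2847 × 5.38 ppm = 1.532 ppm.

(b) Volume: 2410 m³ = 2,410,000 L.
(b) Chlorine deficit: 9.9 − 2.7 = 7.2 ppm = 7.2 mg/L as Cl₂.
(b) Cl₂ equivalent needed: 7.2 mg/L × 2,410,000 L = 17,350,000 mg = 17,350 g.
(b) Product at 89.6% available chlorine: 17,350 / 0.896 = 19,370 g.

(a) 1.53 ppm; (b) 19.4 kg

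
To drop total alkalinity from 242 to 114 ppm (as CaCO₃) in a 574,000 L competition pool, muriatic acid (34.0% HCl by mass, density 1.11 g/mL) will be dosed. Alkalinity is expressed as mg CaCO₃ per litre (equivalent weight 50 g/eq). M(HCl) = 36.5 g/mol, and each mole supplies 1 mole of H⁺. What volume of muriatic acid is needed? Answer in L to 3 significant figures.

142 L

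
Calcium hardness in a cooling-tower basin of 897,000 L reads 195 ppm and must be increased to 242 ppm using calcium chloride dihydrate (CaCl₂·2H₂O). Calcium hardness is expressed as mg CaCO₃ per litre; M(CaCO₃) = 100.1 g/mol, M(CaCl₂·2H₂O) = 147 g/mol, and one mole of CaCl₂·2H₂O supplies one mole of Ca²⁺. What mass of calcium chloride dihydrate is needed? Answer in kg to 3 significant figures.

Hardness to add: (242 − 195) = 47 mg/L as CaCO₃ × 897,000 L = 42,160 g as CaCO₃.
Moles of Ca²⁺ (1 mol Ca²⁺ ≡ 1 mol CaCO₃): 42,160 / 100.1 g/mol = 421.2 mol.
Mass of CaCl₂·2H₂O: 421.2 × 147 = 61,910 g.

61.9 kg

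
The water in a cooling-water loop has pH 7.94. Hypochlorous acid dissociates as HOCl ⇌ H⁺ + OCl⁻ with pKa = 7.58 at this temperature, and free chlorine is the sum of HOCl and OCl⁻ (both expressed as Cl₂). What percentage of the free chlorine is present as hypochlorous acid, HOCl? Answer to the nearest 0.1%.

30.4%

[OCl⁻]/[HOCl] = 10^(pH − pKa) = 10^(7.94 − 7.58) = 10^0.36 = 2.291.
Fraction as HOCl = 1 / (1 + 2.291) = 0.3039.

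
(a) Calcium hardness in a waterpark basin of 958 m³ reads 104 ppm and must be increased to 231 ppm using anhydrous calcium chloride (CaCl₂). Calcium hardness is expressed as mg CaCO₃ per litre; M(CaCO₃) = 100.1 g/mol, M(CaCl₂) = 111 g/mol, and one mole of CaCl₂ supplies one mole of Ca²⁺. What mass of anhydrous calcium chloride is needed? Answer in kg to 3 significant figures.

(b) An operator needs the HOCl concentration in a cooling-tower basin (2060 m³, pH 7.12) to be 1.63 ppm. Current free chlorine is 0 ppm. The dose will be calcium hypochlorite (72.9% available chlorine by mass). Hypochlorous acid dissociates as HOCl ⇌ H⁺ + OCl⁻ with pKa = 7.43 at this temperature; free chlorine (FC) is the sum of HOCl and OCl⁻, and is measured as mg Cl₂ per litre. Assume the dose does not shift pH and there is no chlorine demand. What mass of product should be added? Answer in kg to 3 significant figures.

(a) 135 kg; (b) 6.86 kg

(a) Volume: 958 m³ = 958,000 L.
(a) Hardness to add: (231 − 104) = 127 mg/L as CaCO₃ × 958,000 L = 121,700 g as CaCO₃.
(a) Moles of Ca²⁺ (1 mol Ca²⁺ ≡ 1 mol CaCO₃): 121,700 / 100.1 g/mol = 1215 mol.
(a) Mass of CaCl₂: 1215 × 111 = 134,900 g.

(b) Volume: 2060 m³ = 2,060,000 L.
(b) [OCl⁻]/[HOCl] = 10^(pH − pKa) = 10^(7.12 − 7.43) = 0.4898; fraction as HOCl = 1/(1 + 0.4898) = 0.6712.
(b) Free chlorine required for 1.63 ppm HOCl: 1.63 / 0.6712 = 2.428 ppm.
(b) FC to add: 2.428 − 0 = 2.428 mg/L as Cl₂.
(b) Cl₂ equivalent: 2.428 mg/L × 2,060,000 L = 5002 g.
(b) Product at 72.9% available Cl: 5002 / 0.729 = 6862 g.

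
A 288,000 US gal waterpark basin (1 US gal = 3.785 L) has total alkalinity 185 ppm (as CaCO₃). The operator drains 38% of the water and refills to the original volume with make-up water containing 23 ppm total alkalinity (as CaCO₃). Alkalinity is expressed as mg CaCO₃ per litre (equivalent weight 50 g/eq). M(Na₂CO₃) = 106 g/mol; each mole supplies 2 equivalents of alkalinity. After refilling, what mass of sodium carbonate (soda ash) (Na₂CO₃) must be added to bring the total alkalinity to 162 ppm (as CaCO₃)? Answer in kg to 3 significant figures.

Volume: 288,000 US gal × 3.785 L/gal = 1,090,080 L.
After draining 38% and refilling: 185 × 0.62 + 23 × 0.38 = 123.44 ppm.
Deficit to target: 162 − 123.44 = 38.56 mg/L.
As CaCO₃: 38.56 mg/L × 1,090,080 L = 42,030 g; ÷ 50 g/eq ÷ 2 = 420.3 mol Na₂CO₃.
Mass: 420.3 × 106 = 44,560 g.

44.6 kg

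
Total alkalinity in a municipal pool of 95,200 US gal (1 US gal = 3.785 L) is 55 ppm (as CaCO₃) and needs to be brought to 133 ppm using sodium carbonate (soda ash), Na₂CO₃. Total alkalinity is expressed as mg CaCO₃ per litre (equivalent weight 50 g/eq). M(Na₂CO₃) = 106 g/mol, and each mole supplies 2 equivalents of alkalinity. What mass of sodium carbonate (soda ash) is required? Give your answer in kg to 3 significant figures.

29.8 kg

Volume: 95,200 US gal × 3.785 L/gal = 360,332 L.
Alkalinity to add: (133 − 55) = 78 mg/L as CaCO₃ × 360,332 L = 28,110 g as CaCO₃.
Equivalents: 28,110 g ÷ 50 g/eq = 562.1 eq.
Each mole of Na₂CO₃ supplies 2 eq, so 562.1 / 2 = 281.1 mol.
Mass: 281.1 mol × 106 g/mol = 29,790 g.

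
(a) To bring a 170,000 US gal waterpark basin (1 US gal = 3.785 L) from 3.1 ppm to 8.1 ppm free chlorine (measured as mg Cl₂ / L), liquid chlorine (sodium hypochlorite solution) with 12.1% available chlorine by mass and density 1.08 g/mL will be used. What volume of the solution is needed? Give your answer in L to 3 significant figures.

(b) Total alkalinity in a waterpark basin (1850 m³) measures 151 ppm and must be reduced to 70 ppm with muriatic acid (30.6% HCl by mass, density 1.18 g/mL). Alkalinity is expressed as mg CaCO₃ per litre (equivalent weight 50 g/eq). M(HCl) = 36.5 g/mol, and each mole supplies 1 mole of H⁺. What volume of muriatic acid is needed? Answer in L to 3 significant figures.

(a) 24.6 L; (b) 303 L

(a) Volume: 170,000 US gal × 3.785 L/gal = 643,450 L.
(a) Chlorine deficit: 8.1 − 3.1 = 5 ppm = 5 mg/L as Cl₂.
(a) Cl₂ equivalent needed: 5 mg/L × 643,450 L = 3,217,000 mg = 3217 g.
(a) Product at 12.1% available chlorine: 3217 / 0.121 = 26,590 g.
(a) Volume at density 1.08 g/mL: 26,590 g ÷ 1.08 g/mL = 24,620 mL.

(b) Volume: 1850 m³ = 1,850,000 L.
(b) Alkalinity to neutralize: (151 − 70) = 81 mg/L as CaCO₃ × 1,850,000 L = 149,800 g as CaCO₃.
(b) Equivalents of H⁺ required: 149,800 ÷ 50 g/eq = 2997 eq = 2997 mol HCl.
(b) Mass of HCl: 2997 × 36.5 = 109,400 g.
(b) Mass of 30.6% solution: 109,400 / 0.306 = 357,500 g.
(b) Volume: 357,500 g ÷ 1.18 g/mL = 303,000 mL.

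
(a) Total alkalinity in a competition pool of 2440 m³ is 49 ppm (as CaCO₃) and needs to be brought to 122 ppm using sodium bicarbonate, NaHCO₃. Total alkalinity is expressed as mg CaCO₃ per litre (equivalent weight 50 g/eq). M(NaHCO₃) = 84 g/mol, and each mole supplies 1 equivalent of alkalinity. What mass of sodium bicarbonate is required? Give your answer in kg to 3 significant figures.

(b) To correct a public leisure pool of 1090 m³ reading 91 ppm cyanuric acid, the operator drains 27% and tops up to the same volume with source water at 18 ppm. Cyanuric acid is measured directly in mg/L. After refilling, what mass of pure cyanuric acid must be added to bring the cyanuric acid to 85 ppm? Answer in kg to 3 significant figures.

(a) 299 kg; (b) 14.9 kg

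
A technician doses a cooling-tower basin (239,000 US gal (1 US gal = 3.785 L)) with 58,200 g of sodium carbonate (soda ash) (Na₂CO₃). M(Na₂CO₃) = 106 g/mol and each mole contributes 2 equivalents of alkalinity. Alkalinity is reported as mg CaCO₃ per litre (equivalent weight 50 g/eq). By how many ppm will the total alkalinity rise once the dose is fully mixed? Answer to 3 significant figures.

60.7 ppm

Volume: 239,000 US gal × 3.785 L/gal = 904,615 L.
Moles of Na₂CO₃: 58,200 g ÷ 106 g/mol = 549.1 mol → 1098 eq of alkalinity.
As CaCO₃: 1098 eq × 50 g/eq = 54,910 g.
Rise: 54,910 g / 904,615 L × 1000 = 60.7 mg/L.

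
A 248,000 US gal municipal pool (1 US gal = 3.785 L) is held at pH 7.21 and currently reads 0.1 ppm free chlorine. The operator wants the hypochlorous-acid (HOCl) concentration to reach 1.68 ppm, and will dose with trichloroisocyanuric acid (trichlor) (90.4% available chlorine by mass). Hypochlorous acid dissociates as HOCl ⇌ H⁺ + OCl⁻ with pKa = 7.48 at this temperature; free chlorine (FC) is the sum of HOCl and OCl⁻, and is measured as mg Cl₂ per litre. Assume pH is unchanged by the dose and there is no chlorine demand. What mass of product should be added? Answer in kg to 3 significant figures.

2.58 kg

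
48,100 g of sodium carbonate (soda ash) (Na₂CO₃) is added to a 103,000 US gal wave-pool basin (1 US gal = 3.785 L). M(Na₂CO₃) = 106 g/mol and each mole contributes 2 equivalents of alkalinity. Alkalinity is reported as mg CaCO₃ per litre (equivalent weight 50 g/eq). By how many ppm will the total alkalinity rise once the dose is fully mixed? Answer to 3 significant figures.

Volume: 103,000 US gal × 3.785 L/gal = 389,855 L.
Moles of Na₂CO₃: 48,100 g ÷ 106 g/mol = 453.8 mol → 907.5 eq of alkalinity.
As CaCO₃: 907.5 eq × 50 g/eq = 45,380 g.
Rise: 45,380 g / 389,855 L × 1000 = 116.4 mg/L.

116 ppm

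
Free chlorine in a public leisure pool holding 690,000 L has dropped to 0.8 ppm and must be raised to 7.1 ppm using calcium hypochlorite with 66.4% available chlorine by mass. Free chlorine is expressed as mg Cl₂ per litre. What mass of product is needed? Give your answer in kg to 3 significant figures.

Chlorine deficit: 7.1 − 0.8 = 6.3 ppm = 6.3 mg/L as Cl₂.
Cl₂ equivalent needed: 6.3 mg/L × 690,000 L = 4,347,000 mg = 4347 g.
Product at 66.4% available chlorine: 4347 / 0.664 = 6547 g.

6.55 kg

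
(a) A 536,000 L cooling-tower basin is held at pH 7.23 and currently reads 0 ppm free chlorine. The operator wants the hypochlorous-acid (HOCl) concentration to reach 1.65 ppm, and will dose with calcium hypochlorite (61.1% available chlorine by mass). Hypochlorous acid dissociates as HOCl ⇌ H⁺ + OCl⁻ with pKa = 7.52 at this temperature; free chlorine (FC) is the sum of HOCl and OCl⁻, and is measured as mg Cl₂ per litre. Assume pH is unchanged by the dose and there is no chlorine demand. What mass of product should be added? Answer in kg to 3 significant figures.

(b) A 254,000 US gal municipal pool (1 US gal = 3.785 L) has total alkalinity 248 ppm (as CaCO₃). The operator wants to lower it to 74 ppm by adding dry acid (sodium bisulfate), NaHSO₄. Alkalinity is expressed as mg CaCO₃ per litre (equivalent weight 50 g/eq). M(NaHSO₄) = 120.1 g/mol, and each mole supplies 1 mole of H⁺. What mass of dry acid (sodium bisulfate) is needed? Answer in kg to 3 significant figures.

(a) 2.19 kg; (b) 402 kg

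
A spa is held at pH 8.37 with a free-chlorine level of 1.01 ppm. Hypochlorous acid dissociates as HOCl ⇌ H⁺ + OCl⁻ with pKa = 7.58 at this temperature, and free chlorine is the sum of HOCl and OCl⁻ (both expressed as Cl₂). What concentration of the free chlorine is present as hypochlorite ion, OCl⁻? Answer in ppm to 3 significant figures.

[OCl⁻]/[HOCl] = 10^(pH − pKa) = 10^(8.37 − 7.58) = 10^0.79 = 6.166.
Fraction as HOCl = 1 / (1 + 6.166) = 0.1395.
OCl⁻ = (1 − 0.1395) × 1.01 ppm = 0.8691 ppm.

0.869 ppm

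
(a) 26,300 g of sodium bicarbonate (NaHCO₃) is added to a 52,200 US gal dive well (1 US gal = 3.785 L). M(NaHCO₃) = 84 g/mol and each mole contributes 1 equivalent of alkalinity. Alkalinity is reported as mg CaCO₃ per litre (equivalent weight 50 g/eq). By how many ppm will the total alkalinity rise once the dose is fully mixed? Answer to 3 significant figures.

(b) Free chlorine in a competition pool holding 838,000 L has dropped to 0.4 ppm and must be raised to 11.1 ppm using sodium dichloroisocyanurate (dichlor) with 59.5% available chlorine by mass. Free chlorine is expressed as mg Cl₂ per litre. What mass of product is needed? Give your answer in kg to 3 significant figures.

(a) Volume: 52,200 US gal × 3.785 L/gal = 197,577 L.
(a) Moles of NaHCO₃: 26,300 g ÷ 84 g/mol = 313.1 mol → 313.1 eq of alkalinity.
(a) As CaCO₃: 313.1 eq × 50 g/eq = 15,650 g.
(a) Rise: 15,650 g / 197,577 L × 1000 = 79.23 mg/L.

(b) Chlorine deficit: 11.1 − 0.4 = 10.7 ppm = 10.7 mg/L as Cl₂.
(b) Cl₂ equivalent needed: 10.7 mg/L × 838,000 L = 8,967,000 mg = 8967 g.
(b) Product at 59.5% available chlorine: 8967 / 0.595 = 15,070 g.

(a) 79.2 ppm; (b) 15.1 kg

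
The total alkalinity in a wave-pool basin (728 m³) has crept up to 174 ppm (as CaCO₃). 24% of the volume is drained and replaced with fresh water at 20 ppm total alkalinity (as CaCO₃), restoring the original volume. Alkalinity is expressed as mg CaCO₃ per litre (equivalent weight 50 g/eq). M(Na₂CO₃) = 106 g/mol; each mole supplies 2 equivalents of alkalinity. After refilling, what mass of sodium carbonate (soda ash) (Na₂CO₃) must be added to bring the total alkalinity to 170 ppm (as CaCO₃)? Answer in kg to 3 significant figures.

25.4 kg

Volume: 728 m³ = 728,000 L.
After draining 24% and refilling: 174 × 0.76 + 20 × 0.24 = 137.04 ppm.
Deficit to target: 170 − 137.04 = 32.96 mg/L.
As CaCO₃: 32.96 mg/L × 728,000 L = 23,990 g; ÷ 50 g/eq ÷ 2 = 239.9 mol Na₂CO₃.
Mass: 239.9 × 106 = 25,430 g.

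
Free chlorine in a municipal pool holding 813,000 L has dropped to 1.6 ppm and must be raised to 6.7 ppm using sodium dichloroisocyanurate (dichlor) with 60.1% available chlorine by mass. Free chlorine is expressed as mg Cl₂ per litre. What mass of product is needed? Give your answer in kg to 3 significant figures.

Chlorine deficit: 6.7 − 1.6 = 5.1 ppm = 5.1 mg/L as Cl₂.
Cl₂ equivalent needed: 5.1 mg/L × 813,000 L = 4,146,000 mg = 4146 g.
Product at 60.1% available chlorine: 4146 / 0.601 = 6899 g.

6.90 kg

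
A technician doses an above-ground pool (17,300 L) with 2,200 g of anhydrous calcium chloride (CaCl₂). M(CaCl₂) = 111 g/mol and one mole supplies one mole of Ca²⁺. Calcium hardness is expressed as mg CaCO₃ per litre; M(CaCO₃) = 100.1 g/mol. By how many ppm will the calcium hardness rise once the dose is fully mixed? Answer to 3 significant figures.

115 ppm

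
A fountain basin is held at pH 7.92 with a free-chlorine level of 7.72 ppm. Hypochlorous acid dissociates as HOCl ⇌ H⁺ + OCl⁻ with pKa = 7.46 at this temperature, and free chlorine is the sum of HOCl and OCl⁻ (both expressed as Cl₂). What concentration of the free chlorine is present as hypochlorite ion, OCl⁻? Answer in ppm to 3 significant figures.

[OCl⁻]/[HOCl] = 10^(pH − pKa) = 10^(7.92 − 7.46) = 10^0.46 = 2.884.
Fraction as HOCl = 1 / (1 + 2.884) = 0.2575.
OCl⁻ = (1 − 0.2575) × 7.72 ppm = 5.732 ppm.

5.73 ppm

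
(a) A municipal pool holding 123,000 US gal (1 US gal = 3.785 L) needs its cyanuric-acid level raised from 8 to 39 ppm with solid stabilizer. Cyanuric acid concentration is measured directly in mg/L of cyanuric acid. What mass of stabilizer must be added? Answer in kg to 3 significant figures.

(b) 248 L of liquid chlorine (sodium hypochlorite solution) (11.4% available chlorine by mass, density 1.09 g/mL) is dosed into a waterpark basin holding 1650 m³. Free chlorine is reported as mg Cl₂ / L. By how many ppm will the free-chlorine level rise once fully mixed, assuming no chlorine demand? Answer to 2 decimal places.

(a) 14.4 kg; (b) 18.68 ppm

(a) Volume: 123,000 US gal × 3.785 L/gal = 465,555 L.
(a) CYA to add: (39 − 8) = 31 mg/L × 465,555 L = 14,430 g cyanuric acid.

(b) Volume: 1650 m³ = 1,650,000 L.
(b) Mass of solution: 248 L × 1000 mL/L × 1.09 g/mL = 270,300 g.
(b) Available chlorine delivered: 270,300 g × 0.114 = 30,820 g as Cl₂.
(b) Concentration rise: 30,820 g / 1,650,000 L = 18.68 mg/L = 18.68 ppm.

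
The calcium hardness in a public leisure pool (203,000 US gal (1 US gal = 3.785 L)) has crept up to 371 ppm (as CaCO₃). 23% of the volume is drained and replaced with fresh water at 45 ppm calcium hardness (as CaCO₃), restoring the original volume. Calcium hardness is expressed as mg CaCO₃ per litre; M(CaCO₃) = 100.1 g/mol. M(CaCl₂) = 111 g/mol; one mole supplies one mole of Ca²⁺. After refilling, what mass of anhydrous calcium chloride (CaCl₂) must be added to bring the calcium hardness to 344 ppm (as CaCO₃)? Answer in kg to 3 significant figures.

40.9 kg

Volume: 203,000 US gal × 3.785 L/gal = 768,355 L.
After draining 23% and refilling: 371 × 0.77 + 45 × 0.23 = 296.02 ppm.
Deficit to target: 344 − 296.02 = 47.98 mg/L.
As CaCO₃: 47.98 mg/L × 768,355 L = 36,870 g; ÷ 100.1 = 368.3 mol Ca²⁺.
Mass: 368.3 × 111 = 40,880 g.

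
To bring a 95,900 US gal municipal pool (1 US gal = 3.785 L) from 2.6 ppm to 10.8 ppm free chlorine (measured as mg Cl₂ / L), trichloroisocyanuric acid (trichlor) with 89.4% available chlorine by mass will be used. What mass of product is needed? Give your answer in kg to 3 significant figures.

Volume: 95,900 US gal × 3.785 L/gal = 362,982 L.
Chlorine deficit: 10.8 − 2.6 = 8.2 ppm = 8.2 mg/L as Cl₂.
Cl₂ equivalent needed: 8.2 mg/L × 362,982 L = 2,976,000 mg = 2976 g.
Product at 89.4% available chlorine: 2976 / 0.894 = 3329 g.

3.33 kg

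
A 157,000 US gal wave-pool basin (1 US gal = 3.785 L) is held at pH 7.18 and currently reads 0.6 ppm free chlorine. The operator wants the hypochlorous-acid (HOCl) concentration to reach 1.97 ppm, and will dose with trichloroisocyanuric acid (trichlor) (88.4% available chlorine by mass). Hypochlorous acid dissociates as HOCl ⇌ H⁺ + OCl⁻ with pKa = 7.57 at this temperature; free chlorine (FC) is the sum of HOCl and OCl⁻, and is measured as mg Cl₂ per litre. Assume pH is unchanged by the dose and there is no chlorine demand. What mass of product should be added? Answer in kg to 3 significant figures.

Volume: 157,000 US gal × 3.785 L/gal = 594,245 L.
[OCl⁻]/[HOCl] = 10^(pH − pKa) = 10^(7.18 − 7.57) = 0.4074; fraction as HOCl = 1/(1 + 0.4074) = 0.7105.
Free chlorine required for 1.97 ppm HOCl: 1.97 / 0.7105 = 2.773 ppm.
FC to add: 2.773 − 0.6 = 2.173 mg/L as Cl₂.
Cl₂ equivalent: 2.173 mg/L × 594,245 L = 1291 g.
Product at 88.4% available Cl: 1291 / 0.884 = 1460 g.

1.46 kg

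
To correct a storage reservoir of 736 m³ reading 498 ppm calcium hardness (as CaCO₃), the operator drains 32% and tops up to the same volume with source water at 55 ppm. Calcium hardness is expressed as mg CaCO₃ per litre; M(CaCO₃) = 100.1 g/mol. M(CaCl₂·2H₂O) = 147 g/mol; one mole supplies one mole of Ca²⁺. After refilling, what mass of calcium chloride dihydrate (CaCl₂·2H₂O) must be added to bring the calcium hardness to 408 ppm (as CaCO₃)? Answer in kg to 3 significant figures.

55.9 kg

Volume: 736 m³ = 736,000 L.
After draining 32% and refilling: 498 × 0.68 + 55 × 0.32 = 356.24 ppm.
Deficit to target: 408 − 356.24 = 51.76 mg/L.
As CaCO₃: 51.76 mg/L × 736,000 L = 38,100 g; ÷ 100.1 = 380.6 mol Ca²⁺.
Mass: 380.6 × 147 = 55,940 g.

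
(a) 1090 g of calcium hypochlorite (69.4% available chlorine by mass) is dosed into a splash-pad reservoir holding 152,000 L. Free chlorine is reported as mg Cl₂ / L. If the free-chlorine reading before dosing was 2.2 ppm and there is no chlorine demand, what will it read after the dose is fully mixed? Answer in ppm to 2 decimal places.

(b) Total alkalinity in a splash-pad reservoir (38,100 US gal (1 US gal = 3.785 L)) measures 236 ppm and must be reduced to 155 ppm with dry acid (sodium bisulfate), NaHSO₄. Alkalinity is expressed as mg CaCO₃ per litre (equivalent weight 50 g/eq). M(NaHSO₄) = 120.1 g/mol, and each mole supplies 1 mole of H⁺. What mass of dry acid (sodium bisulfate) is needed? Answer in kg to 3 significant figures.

(a) 7.18 ppm; (b) 28.1 kg

(a) Available chlorine delivered: 1090 g × 0.694 = 756.5 g as Cl₂.
(a) Concentration rise: 756.5 g / 152,000 L = 4.977 mg/L = 4.98 ppm.
(a) Final FC: 2.2 + 4.98 = 7.18 ppm.

(b) Volume: 38,100 US gal × 3.785 L/gal = 144,208 L.
(b) Alkalinity to neutralize: (236 − 155) = 81 mg/L as CaCO₃ × 144,208 L = 11,680 g as CaCO₃.
(b) Equivalents of H⁺ required: 11,680 ÷ 50 g/eq = 233.6 eq = 233.6 mol NaHSO₄.
(b) Mass of NaHSO₄: 233.6 × 120.1 = 28,060 g.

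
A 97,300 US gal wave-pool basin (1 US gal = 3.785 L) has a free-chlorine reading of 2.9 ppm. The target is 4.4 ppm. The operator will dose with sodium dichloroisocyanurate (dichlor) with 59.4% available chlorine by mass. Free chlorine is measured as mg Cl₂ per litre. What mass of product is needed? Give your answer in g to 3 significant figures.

930 g

Volume: 97,300 US gal × 3.785 L/gal = 368,280 L.
Chlorine deficit: 4.4 − 2.9 = 1.5 ppm = 1.5 mg/L as Cl₂.
Cl₂ equivalent needed: 1.5 mg/L × 368,280 L = 552,400 mg = 552.4 g.
Product at 59.4% available chlorine: 552.4 / 0.594 = 930 g.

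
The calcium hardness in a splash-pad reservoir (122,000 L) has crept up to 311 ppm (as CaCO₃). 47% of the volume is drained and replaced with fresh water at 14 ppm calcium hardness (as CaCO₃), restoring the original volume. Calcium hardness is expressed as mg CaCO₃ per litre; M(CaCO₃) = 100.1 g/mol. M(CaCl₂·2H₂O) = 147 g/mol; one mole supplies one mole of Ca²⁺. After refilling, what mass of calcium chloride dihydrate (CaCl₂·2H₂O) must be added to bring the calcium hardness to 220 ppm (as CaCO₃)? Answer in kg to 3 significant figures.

8.71 kg

After draining 47% and refilling: 311 × 0.53 + 14 × 0.47 = 171.41 ppm.
Deficit to target: 220 − 171.41 = 48.59 mg/L.
As CaCO₃: 48.59 mg/L × 122,000 L = 5928 g; ÷ 100.1 = 59.22 mol Ca²⁺.
Mass: 59.22 × 147 = 8705 g.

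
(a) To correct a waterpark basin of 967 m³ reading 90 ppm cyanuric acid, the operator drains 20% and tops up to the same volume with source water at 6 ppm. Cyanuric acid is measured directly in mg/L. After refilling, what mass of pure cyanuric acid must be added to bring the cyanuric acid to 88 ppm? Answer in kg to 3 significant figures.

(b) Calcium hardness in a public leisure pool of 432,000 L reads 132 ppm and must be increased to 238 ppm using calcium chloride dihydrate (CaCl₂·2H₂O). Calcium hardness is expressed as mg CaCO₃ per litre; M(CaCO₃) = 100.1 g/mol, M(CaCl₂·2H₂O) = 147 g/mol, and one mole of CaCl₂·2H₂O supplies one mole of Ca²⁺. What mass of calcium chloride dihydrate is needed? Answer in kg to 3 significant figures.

(a) Volume: 967 m³ = 967,000 L.
(a) After draining 20% and refilling: 90 × 0.80 + 6 × 0.20 = 73.2 ppm.
(a) Deficit to target: 88 − 73.2 = 14.8 mg/L.
(a) Mass: 14.8 mg/L × 967,000 L = 14,310 g cyanuric acid.

(b) Hardness to add: (238 − 132) = 106 mg/L as CaCO₃ × 432,000 L = 45,790 g as CaCO₃.
(b) Moles of Ca²⁺ (1 mol Ca²⁺ ≡ 1 mol CaCO₃): 45,790 / 100.1 g/mol = 457.5 mol.
(b) Mass of CaCl₂·2H₂O: 457.5 × 147 = 67,250 g.

(a) 14.3 kg; (b) 67.2 kg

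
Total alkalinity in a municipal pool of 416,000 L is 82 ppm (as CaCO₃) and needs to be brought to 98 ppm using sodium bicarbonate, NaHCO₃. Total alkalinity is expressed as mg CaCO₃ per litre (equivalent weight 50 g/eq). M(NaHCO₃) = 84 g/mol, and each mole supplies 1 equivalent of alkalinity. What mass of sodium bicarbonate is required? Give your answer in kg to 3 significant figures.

11.2 kg

Alkalinity to add: (98 − 82) = 16 mg/L as CaCO₃ × 416,000 L = 6656 g as CaCO₃.
Equivalents: 6656 g ÷ 50 g/eq = 133.1 eq.
NaHCO₃ supplies 1 eq per mole → 133.1 mol.
Mass: 133.1 mol × 84 g/mol = 11,180 g.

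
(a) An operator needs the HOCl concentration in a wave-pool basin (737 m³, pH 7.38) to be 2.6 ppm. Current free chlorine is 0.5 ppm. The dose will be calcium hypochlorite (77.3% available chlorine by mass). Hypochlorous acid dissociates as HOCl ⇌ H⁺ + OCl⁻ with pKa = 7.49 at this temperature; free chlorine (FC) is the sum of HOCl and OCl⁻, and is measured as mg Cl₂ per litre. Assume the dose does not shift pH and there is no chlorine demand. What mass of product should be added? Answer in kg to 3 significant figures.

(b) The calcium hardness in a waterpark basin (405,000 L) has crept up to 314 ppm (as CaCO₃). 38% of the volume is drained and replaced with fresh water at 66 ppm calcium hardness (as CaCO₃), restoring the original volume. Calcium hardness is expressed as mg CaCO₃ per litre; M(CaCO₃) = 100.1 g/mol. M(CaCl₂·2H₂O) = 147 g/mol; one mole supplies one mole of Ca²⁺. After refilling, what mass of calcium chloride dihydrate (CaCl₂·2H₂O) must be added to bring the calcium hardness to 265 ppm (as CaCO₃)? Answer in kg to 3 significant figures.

(a) Volume: 737 m³ = 737,000 L.
(a) [OCl⁻]/[HOCl] = 10^(pH − pKa) = 10^(7.38 − 7.49) = 0.7762; fraction as HOCl = 1/(1 + 0.7762) = 0.563.
(a) Free chlorine required for 2.6 ppm HOCl: 2.6 / 0.563 = 4.618 ppm.
(a) FC to add: 4.618 − 0.5 = 4.118 mg/L as Cl₂.
(a) Cl₂ equivalent: 4.118 mg/L × 737,000 L = 3035 g.
(a) Product at 77.3% available Cl: 3035 / 0.773 = 3926 g.

(b) After draining 38% and refilling: 314 × 0.62 + 66 × 0.38 = 219.76 ppm.
(b) Deficit to target: 265 − 219.76 = 45.24 mg/L.
(b) As CaCO₃: 45.24 mg/L × 405,000 L = 18,320 g; ÷ 100.1 = 183 mol Ca²⁺.
(b) Mass: 183 × 147 = 26,910 g.

(a) 3.93 kg; (b) 26.9 kg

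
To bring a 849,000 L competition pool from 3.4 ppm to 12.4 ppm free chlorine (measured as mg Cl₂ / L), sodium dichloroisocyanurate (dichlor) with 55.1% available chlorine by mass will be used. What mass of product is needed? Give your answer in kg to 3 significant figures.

13.9 kg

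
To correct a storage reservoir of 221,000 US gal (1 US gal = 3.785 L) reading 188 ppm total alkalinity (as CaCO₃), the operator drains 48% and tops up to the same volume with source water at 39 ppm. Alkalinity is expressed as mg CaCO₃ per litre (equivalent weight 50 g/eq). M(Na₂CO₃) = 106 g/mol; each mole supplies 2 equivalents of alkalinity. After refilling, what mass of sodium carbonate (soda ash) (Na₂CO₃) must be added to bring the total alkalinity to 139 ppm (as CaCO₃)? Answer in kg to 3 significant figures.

Volume: 221,000 US gal × 3.785 L/gal = 836,485 L.
After draining 48% and refilling: 188 × 0.52 + 39 × 0.48 = 116.48 ppm.
Deficit to target: 139 − 116.48 = 22.52 mg/L.
As CaCO₃: 22.52 mg/L × 836,485 L = 18,840 g; ÷ 50 g/eq ÷ 2 = 188.4 mol Na₂CO₃.
Mass: 188.4 × 106 = 19,970 g.

20.0 kg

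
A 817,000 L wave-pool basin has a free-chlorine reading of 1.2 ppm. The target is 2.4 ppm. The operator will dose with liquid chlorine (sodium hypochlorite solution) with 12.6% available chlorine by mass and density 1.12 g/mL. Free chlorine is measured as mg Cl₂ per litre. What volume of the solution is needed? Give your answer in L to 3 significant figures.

Chlorine deficit: 2.4 − 1.2 = 1.2 ppm = 1.2 mg/L as Cl₂.
Cl₂ equivalent needed: 1.2 mg/L × 817,000 L = 980,400 mg = 980.4 g.
Product at 12.6% available chlorine: 980.4 / 0.126 = 7781 g.
Volume at density 1.12 g/mL: 7781 g ÷ 1.12 g/mL = 6947 mL.

6.95 L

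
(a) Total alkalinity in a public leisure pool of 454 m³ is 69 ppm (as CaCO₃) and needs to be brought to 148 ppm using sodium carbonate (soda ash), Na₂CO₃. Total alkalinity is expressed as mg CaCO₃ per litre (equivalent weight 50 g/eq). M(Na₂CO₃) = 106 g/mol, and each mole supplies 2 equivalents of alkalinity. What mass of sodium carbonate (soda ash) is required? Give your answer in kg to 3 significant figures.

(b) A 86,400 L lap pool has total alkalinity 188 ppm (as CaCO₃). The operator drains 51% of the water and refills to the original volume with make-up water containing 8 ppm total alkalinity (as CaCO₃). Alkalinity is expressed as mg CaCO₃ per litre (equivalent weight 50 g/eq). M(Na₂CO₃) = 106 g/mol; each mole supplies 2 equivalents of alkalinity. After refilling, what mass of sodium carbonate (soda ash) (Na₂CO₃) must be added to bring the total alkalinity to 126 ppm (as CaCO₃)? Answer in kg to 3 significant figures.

(a) Volume: 454 m³ = 454,000 L.
(a) Alkalinity to add: (148 − 69) = 79 mg/L as CaCO₃ × 454,000 L = 35,870 g as CaCO₃.
(a) Equivalents: 35,870 g ÷ 50 g/eq = 717.3 eq.
(a) Each mole of Na₂CO₃ supplies 2 eq, so 717.3 / 2 = 358.7 mol.
(a) Mass: 358.7 mol × 106 g/mol = 38,020 g.

(b) After draining 51% and refilling: 188 × 0.49 + 8 × 0.51 = 96.2 ppm.
(b) Deficit to target: 126 − 96.2 = 29.8 mg/L.
(b) As CaCO₃: 29.8 mg/L × 86,400 L = 2575 g; ÷ 50 g/eq ÷ 2 = 25.75 mol Na₂CO₃.
(b) Mass: 25.75 × 106 = 2729 g.

(a) 38.0 kg; (b) 2.73 kg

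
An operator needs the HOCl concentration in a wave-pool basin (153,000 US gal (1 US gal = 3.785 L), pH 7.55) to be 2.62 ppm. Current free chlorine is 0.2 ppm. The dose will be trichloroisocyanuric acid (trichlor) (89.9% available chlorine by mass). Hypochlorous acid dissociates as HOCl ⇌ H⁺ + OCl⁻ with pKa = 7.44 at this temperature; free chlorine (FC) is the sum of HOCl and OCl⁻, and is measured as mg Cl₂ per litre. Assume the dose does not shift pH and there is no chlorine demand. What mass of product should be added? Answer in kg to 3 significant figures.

3.73 kg

Volume: 153,000 US gal × 3.785 L/gal = 579,105 L.
[OCl⁻]/[HOCl] = 10^(pH − pKa) = 10^(7.55 − 7.44) = 1.288; fraction as HOCl = 1/(1 + 1.288) = 0.437.
Free chlorine required for 2.62 ppm HOCl: 2.62 / 0.437 = 5.995 ppm.
FC to add: 5.995 − 0.2 = 5.795 mg/L as Cl₂.
Cl₂ equivalent: 5.795 mg/L × 579,105 L = 3356 g.
Product at 89.9% available Cl: 3356 / 0.899 = 3733 g.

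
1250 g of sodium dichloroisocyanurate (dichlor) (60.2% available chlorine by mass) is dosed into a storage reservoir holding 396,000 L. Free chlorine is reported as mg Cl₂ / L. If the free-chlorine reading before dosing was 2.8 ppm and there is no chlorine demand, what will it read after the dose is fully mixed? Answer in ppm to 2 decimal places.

4.70 ppm

Available chlorine delivered: 1250 g × 0.602 = 752.5 g as Cl₂.
Concentration rise: 752.5 g / 396,000 L = 1.9 mg/L = 1.90 ppm.
Final FC: 2.8 + 1.90 = 4.70 ppm.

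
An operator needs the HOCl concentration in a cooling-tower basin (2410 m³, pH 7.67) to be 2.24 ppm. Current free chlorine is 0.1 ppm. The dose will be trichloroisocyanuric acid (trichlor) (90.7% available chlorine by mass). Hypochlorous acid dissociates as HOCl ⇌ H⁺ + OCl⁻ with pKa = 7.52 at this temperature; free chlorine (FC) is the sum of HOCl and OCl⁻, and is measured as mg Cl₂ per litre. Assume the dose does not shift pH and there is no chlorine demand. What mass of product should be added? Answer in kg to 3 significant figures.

Volume: 2410 m³ = 2,410,000 L.
[OCl⁻]/[HOCl] = 10^(pH − pKa) = 10^(7.67 − 7.52) = 1.413; fraction as HOCl = 1/(1 + 1.413) = 0.4145.
Free chlorine required for 2.24 ppm HOCl: 2.24 / 0.4145 = 5.404 ppm.
FC to add: 5.404 − 0.1 = 5.304 mg/L as Cl₂.
Cl₂ equivalent: 5.304 mg/L × 2,410,000 L = 12,780 g.
Product at 90.7% available Cl: 12,780 / 0.907 = 14,090 g.

14.1 kg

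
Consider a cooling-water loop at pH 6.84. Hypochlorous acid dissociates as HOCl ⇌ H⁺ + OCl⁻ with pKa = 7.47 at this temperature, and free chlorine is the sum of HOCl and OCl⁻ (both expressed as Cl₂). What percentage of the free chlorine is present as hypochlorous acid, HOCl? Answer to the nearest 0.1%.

[OCl⁻]/[HOCl] = 10^(pH − pKa) = 10^(6.84 − 7.47) = 10^-0.63 = 0.2344.
Fraction as HOCl = 1 / (1 + 0.2344) = 0.8101.

81.0%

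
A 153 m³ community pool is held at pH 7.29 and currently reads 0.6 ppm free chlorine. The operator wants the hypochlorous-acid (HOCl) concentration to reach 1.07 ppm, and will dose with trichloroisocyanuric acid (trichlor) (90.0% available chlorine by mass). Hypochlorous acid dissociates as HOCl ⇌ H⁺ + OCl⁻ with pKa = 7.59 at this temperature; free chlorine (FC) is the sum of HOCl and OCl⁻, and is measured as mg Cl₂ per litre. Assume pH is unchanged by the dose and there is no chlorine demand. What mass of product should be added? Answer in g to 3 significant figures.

Volume: 153 m³ = 153,000 L.
[OCl⁻]/[HOCl] = 10^(pH − pKa) = 10^(7.29 − 7.59) = 0.5012; fraction as HOCl = 1/(1 + 0.5012) = 0.6661.
Free chlorine required for 1.07 ppm HOCl: 1.07 / 0.6661 = 1.606 ppm.
FC to add: 1.606 − 0.6 = 1.006 mg/L as Cl₂.
Cl₂ equivalent: 1.006 mg/L × 153,000 L = 154 g.
Product at 90.0% available Cl: 154 / 0.9 = 171.1 g.

171 g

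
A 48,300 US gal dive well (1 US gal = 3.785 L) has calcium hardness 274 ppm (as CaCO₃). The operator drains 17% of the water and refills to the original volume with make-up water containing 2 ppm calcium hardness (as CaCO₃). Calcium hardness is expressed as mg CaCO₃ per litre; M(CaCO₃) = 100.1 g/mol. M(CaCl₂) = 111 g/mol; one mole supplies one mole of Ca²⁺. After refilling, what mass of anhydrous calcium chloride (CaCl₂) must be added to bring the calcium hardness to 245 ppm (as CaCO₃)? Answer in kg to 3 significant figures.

Volume: 48,300 US gal × 3.785 L/gal = 182,816 L.
After draining 17% and refilling: 274 × 0.83 + 2 × 0.17 = 227.76 ppm.
Deficit to target: 245 − 227.76 = 17.24 mg/L.
As CaCO₃: 17.24 mg/L × 182,816 L = 3152 g; ÷ 100.1 = 31.49 mol Ca²⁺.
Mass: 31.49 × 111 = 3495 g.

3.49 kg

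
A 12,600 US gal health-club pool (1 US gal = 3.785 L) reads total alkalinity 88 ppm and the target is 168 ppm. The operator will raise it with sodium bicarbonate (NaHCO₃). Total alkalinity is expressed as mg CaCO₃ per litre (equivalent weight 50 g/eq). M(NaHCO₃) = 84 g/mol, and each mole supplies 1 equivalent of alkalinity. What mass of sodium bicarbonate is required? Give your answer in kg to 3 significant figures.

Volume: 12,600 US gal × 3.785 L/gal = 47,691 L.
Alkalinity to add: (168 − 88) = 80 mg/L as CaCO₃ × 47,691 L = 3815 g as CaCO₃.
Equivalents: 3815 g ÷ 50 g/eq = 76.31 eq.
NaHCO₃ supplies 1 eq per mole → 76.31 mol.
Mass: 76.31 mol × 84 g/mol = 6410 g.

6.41 kg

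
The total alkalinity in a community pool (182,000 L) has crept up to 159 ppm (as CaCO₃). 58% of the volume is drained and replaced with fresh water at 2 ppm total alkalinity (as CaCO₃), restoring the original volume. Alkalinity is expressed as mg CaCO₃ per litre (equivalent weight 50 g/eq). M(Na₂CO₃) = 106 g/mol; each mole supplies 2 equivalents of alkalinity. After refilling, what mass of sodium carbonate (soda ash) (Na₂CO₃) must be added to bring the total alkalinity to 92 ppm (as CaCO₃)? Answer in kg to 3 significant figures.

4.64 kg

After draining 58% and refilling: 159 × 0.42 + 2 × 0.58 = 67.94 ppm.
Deficit to target: 92 − 67.94 = 24.06 mg/L.
As CaCO₃: 24.06 mg/L × 182,000 L = 4379 g; ÷ 50 g/eq ÷ 2 = 43.79 mol Na₂CO₃.
Mass: 43.79 × 106 = 4642 g.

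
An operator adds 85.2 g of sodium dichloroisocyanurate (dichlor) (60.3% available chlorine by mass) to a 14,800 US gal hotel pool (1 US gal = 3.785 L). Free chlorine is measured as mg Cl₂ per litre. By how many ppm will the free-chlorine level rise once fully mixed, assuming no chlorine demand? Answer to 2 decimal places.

0.92 ppm

Volume: 14,800 US gal × 3.785 L/gal = 56,018 L.
Available chlorine delivered: 85.2 g × 0.603 = 51.38 g as Cl₂.
Concentration rise: 51.38 g / 56,018 L = 0.9171 mg/L = 0.92 ppm.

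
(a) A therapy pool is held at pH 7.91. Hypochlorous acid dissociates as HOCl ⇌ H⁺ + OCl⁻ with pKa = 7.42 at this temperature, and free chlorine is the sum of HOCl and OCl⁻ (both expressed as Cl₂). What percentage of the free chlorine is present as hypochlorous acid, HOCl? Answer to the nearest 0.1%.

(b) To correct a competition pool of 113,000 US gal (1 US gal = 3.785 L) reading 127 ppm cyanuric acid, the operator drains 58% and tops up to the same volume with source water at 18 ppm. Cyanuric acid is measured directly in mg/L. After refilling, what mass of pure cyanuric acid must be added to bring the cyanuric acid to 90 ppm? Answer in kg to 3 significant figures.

(a) [OCl⁻]/[HOCl] = 10^(pH − pKa) = 10^(7.91 − 7.42) = 10^0.49 = 3.09.
(a) Fraction as HOCl = 1 / (1 + 3.09) = 0.2445.

(b) Volume: 113,000 US gal × 3.785 L/gal = 427,705 L.
(b) After draining 58% and refilling: 127 × 0.42 + 18 × 0.58 = 63.78 ppm.
(b) Deficit to target: 90 − 63.78 = 26.22 mg/L.
(b) Mass: 26.22 mg/L × 427,705 L = 11,210 g cyanuric acid.

(a) 24.4%; (b) 11.2 kg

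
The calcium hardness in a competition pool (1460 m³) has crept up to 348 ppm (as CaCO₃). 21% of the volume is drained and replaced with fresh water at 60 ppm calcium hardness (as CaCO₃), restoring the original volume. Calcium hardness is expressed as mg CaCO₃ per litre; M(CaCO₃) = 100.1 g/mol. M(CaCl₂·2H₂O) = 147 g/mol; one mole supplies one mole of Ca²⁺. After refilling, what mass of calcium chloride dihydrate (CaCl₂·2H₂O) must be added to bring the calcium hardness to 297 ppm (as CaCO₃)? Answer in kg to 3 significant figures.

Volume: 1460 m³ = 1,460,000 L.
After draining 21% and refilling: 348 × 0.79 + 60 × 0.21 = 287.52 ppm.
Deficit to target: 297 − 287.52 = 9.48 mg/L.
As CaCO₃: 9.48 mg/L × 1,460,000 L = 13,840 g; ÷ 100.1 = 138.3 mol Ca²⁺.
Mass: 138.3 × 147 = 20,330 g.

20.3 kg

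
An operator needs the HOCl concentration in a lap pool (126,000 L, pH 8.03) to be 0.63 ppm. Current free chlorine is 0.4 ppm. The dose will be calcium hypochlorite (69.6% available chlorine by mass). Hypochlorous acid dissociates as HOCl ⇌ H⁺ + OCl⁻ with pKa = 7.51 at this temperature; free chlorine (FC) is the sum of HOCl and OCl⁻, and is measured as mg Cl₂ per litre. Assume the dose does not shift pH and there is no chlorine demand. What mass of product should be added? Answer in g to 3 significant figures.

[OCl⁻]/[HOCl] = 10^(pH − pKa) = 10^(8.03 − 7.51) = 3.311; fraction as HOCl = 1/(1 + 3.311) = 0.2319.
Free chlorine required for 0.63 ppm HOCl: 0.63 / 0.2319 = 2.716 ppm.
FC to add: 2.716 − 0.4 = 2.316 mg/L as Cl₂.
Cl₂ equivalent: 2.316 mg/L × 126,000 L = 291.8 g.
Product at 69.6% available Cl: 291.8 / 0.696 = 419.3 g.

419 g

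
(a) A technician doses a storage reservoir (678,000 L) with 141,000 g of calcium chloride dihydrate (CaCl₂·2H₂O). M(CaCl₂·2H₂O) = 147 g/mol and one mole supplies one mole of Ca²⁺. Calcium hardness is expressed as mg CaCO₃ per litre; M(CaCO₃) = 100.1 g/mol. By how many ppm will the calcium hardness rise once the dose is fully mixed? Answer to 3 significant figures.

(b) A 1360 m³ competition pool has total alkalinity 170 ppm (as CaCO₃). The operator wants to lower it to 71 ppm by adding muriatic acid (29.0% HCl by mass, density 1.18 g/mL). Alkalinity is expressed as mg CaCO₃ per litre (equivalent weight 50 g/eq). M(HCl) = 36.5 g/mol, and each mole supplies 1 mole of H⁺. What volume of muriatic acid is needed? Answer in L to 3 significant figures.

(a) 142 ppm; (b) 287 L

(a) Moles of Ca²⁺: 141,000 g ÷ 147 g/mol = 959.2 mol.
(a) As CaCO₃: 959.2 mol × 100.1 g/mol = 96,010 g.
(a) Rise: 96,010 g / 678,000 L × 1000 = 141.6 mg/L.

(b) Volume: 1360 m³ = 1,360,000 L.
(b) Alkalinity to neutralize: (170 − 71) = 99 mg/L as CaCO₃ × 1,360,000 L = 134,600 g as CaCO₃.
(b) Equivalents of H⁺ required: 134,600 ÷ 50 g/eq = 2693 eq = 2693 mol HCl.
(b) Mass of HCl: 2693 × 36.5 = 98,290 g.
(b) Mass of 29.0% solution: 98,290 / 0.29 = 338,900 g.
(b) Volume: 338,900 g ÷ 1.18 g/mL = 287,200 mL.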